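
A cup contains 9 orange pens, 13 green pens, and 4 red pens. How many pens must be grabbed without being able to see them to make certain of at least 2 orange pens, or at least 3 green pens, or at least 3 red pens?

The worst case stops just short of every target: 1 orange, 2 green, 2 red — 1 + 2 + 2 = 5 pens.
One more pen must push some ink color to its target, so 5 + 1 = 6.

6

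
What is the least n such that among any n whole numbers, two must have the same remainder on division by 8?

9

Two integers differ by a multiple of 8 exactly when they share a remainder mod 8.
There are 8 residue classes mod 8, so 8 integers can all lie in distinct classes.
One more integer must repeat a residue, giving a difference divisible by 8. So n = 8 + 1 = 9.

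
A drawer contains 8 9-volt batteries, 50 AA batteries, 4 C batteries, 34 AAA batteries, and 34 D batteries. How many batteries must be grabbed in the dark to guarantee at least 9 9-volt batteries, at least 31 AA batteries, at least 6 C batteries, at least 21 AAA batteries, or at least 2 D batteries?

The worst case stops just short of every target: 8 9-volt, 30 AA, all 4 C, 20 AAA, 1 D — 8 + 30 + 4 + 20 + 1 = 63 batteries.
One more battery must push some type to its target, so 63 + 1 = 64.

64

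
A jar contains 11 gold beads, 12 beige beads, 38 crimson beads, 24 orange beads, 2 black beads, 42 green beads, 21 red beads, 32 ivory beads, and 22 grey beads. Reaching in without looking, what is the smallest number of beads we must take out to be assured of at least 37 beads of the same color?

197

Treat the 9 colors as pigeonholes.
In the worst case we take at most 36 of each color, but all 11 gold, all 12 beige, all 24 orange, all 2 black, all 21 red, all 32 ivory, and all 22 grey (fewer than 36), giving 11 + 12 + 36 + 24 + 2 + 36 + 21 + 32 + 22 = 196.
One more bead then forces some color to 37, so 196 + 1 = 197.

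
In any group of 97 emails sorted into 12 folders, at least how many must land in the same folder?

9

The 97 emails fall into 12 folders.
If each of the 12 folders held at most 8, the total would be at most 12 × 8 = 96 < 97, a contradiction.
So at least one holds ⌈97/12⌉ = 9.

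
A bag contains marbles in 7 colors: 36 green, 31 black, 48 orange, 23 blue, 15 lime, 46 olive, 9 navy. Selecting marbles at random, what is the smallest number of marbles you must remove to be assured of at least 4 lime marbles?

197

The worst case draws every non-lime marble first: 36 + 31 + 48 + 23 + 46 + 9 = 193.
The next 4 draws are then forced to be lime, giving 193 + 4 = 197.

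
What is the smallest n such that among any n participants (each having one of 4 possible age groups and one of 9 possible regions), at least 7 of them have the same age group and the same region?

217

There are 4 × 9 = 36 (age group, region) combinations acting as pigeonholes.
With 36 × 6 = 216 participants we could place exactly 6 in each, with no (age group, region) pair reaching 7.
One more forces some (age group, region) pair to hold 7, so 216 + 1 = 217.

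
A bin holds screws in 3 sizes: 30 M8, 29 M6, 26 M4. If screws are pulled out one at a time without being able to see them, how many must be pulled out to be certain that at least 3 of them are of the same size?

7

Treat the 3 sizes as pigeonholes.
The worst case takes 2 screws of each size without reaching 3 of any: 3 × 2 = 6.
The next screw must bring some size to 3, so 6 + 1 = 7.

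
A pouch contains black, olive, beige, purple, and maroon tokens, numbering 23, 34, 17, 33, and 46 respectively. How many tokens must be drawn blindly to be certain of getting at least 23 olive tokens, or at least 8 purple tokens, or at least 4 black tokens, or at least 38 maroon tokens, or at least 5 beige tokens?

74

The worst case stops just short of every target: 3 black, 22 olive, 4 beige, 7 purple, 37 maroon — 3 + 22 + 4 + 7 + 37 = 73 tokens.
One more token must push some color to its target, so 73 + 1 = 74.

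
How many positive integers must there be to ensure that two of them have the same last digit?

11

There are 10 possible last digits acting as pigeonholes.
With 10 positive integers we could place one in each, avoiding any repeat.
One more forces some class to hold 2, so 10 + 1 = 11.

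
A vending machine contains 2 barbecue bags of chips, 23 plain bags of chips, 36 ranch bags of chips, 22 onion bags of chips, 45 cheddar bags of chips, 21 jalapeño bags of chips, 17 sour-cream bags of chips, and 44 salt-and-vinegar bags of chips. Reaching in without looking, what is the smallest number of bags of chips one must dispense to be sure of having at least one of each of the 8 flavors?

The hardest flavor to obtain is barbecue: we could draw every other bag of chips first — 210 − 2 = 208 bags of chips — without a single barbecue one.
The next draw must be barbecue, so 208 + 1 = 209.

209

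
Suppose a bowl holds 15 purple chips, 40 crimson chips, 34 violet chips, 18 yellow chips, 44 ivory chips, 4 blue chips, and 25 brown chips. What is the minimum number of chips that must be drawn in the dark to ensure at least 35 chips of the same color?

165

In the worst case we take at most 34 of each color, but all 15 purple, all 18 yellow, all 4 blue, and all 25 brown (fewer than 34), giving 15 + 34 + 34 + 18 + 34 + 4 + 25 = 164.
One more chip then forces some color to 35, so 164 + 1 = 165.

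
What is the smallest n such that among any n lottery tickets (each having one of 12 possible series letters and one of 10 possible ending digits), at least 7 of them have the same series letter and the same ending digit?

There are 12 × 10 = 120 (series letter, ending digit) combinations acting as pigeonholes.
With 120 × 6 = 720 lottery tickets we could place exactly 6 in each, with no (series letter, ending digit) pair reaching 7.
One more forces some (series letter, ending digit) pair to hold 7, so 720 + 1 = 721.

721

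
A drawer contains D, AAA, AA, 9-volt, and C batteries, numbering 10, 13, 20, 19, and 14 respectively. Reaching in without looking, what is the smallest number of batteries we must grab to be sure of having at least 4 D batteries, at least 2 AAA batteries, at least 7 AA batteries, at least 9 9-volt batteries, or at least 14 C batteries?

The worst case stops just short of every target: 3 D, 1 AAA, 6 AA, 8 9-volt, 13 C — 3 + 1 + 6 + 8 + 13 = 31 batteries.
One more battery must push some type to its target, so 31 + 1 = 32.

32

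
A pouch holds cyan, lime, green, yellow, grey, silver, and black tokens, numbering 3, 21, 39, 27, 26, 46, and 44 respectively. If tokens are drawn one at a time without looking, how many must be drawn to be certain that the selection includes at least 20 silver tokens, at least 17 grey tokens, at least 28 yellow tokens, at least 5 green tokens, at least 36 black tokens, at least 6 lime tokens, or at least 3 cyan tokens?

109

Each of the 7 colors has its own threshold; avoid all of them simultaneously.
The worst case stops just short of every target: 2 cyan, 5 lime, 4 green, 27 yellow, 16 grey, 19 silver, 35 black — 2 + 5 + 4 + 27 + 16 + 19 + 35 = 108 tokens.
One more token must push some color to its target, so 108 + 1 = 109.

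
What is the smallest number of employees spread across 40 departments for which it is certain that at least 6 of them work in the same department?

There are 40 departments acting as pigeonholes.
With 40 × 5 = 200 employees we could place exactly 5 in each, with no class reaching 6.
One more forces some class to hold 6, so 200 + 1 = 201.

201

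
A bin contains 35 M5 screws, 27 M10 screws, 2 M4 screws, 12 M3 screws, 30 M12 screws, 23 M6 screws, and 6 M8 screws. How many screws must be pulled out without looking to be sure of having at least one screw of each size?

134

The hardest size to obtain is M4: we could draw every other screw first — 135 − 2 = 133 screws — without a single M4 one.
The next draw must be M4, so 133 + 1 = 134.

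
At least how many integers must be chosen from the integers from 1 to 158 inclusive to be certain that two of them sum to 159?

Partition {1, …, 158} into 79 pairs: {1,158}, {2,157}, …, {79,80}.
Choosing 79 integers — say the integers 1 through 79 — takes one from each pair and avoids the property.
Choosing 80 forces two into the same pair by pigeonhole, and those sum to 159. So 80.

80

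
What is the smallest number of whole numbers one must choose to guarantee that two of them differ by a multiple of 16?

Two integers differ by a multiple of 16 exactly when they share a remainder mod 16.
There are 16 residue classes mod 16, so 16 integers can all lie in distinct classes.
One more integer must repeat a residue, giving a difference divisible by 16. So n = 16 + 1 = 17.

17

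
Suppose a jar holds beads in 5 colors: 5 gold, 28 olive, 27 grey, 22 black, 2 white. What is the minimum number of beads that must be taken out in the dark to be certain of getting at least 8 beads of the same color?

29

In the worst case we take at most 7 of each color, but all 5 gold and all 2 white (fewer than 7), giving 5 + 7 + 7 + 7 + 2 = 28.
One more bead then forces some color to 8, so 28 + 1 = 29.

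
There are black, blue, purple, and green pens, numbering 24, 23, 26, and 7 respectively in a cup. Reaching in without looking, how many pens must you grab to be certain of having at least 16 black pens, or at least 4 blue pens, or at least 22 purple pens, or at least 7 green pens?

46

Each of the 4 ink colors has its own threshold; avoid all of them simultaneously.
The worst case stops just short of every target: 15 black, 3 blue, 21 purple, 6 green — 15 + 3 + 21 + 6 = 45 pens.
One more pen must push some ink color to its target, so 45 + 1 = 46.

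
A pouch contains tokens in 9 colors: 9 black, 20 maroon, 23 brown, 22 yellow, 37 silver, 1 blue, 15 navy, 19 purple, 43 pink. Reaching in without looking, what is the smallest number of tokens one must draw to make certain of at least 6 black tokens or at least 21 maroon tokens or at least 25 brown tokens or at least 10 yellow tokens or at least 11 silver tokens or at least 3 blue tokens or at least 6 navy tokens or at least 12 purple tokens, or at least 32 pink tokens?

116

Each of the 9 colors has its own threshold; avoid all of them simultaneously.
The worst case stops just short of every target: 5 black, 20 maroon, all 23 brown, 9 yellow, 10 silver, all 1 blue, 5 navy, 11 purple, 31 pink — 5 + 20 + 23 + 9 + 10 + 1 + 5 + 11 + 31 = 115 tokens.
One more token must push some color to its target, so 115 + 1 = 116.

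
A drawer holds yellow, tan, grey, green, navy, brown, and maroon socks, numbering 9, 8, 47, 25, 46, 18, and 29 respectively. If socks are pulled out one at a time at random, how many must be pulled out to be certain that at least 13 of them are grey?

148

The worst case draws every non-grey sock first: 9 + 8 + 25 + 46 + 18 + 29 = 135.
The next 13 draws are then forced to be grey, giving 135 + 13 = 148.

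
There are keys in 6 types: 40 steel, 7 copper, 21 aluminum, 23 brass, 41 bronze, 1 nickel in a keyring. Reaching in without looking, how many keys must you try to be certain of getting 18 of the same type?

In the worst case we take at most 17 of each type, but all 7 copper and all 1 nickel (fewer than 17), giving 17 + 7 + 17 + 17 + 17 + 1 = 76.
One more key then forces some type to 18, so 76 + 1 = 77.

77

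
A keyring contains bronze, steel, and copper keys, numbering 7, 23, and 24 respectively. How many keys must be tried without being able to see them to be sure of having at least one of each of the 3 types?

The hardest type to obtain is bronze: we could draw every other key first — 54 − 7 = 47 keys — without a single bronze one.
The next draw must be bronze, so 47 + 1 = 48.

48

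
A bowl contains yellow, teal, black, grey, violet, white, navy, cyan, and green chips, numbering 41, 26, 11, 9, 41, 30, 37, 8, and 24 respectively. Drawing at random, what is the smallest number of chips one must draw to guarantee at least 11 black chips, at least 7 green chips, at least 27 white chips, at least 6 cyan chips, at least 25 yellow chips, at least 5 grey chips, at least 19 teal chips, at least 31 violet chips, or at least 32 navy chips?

Each of the 9 colors has its own threshold; avoid all of them simultaneously.
The worst case stops just short of every target: 24 yellow, 18 teal, 10 black, 4 grey, 30 violet, 26 white, 31 navy, 5 cyan, 6 green — 24 + 18 + 10 + 4 + 30 + 26 + 31 + 5 + 6 = 154 chips.
One more chip must push some color to its target, so 154 + 1 = 155.

155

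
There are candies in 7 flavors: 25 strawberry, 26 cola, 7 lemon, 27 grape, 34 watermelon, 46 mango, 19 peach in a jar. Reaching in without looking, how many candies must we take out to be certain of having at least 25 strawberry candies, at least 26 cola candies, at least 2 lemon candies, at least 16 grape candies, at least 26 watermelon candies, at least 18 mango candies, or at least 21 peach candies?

Each of the 7 flavors has its own threshold; avoid all of them simultaneously.
The worst case stops just short of every target: 24 strawberry, 25 cola, 1 lemon, 15 grape, 25 watermelon, 17 mango, all 19 peach — 24 + 25 + 1 + 15 + 25 + 17 + 19 = 126 candies.
One more candy must push some flavor to its target, so 126 + 1 = 127.

127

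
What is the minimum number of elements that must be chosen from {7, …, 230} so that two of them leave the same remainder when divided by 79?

Group the integers by remainder mod 79; there are 79 residue classes, each nonempty in this range.
Choosing one from each class (79 integers) avoids any shared remainder.
One more choice must repeat a class, so two differ by a multiple of 79. Hence 79 + 1 = 80.

80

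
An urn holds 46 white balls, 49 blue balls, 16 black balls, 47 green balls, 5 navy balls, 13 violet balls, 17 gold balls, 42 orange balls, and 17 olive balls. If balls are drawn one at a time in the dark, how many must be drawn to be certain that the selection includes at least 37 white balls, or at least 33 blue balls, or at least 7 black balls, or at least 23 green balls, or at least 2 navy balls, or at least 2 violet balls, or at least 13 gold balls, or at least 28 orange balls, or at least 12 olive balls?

149

The worst case stops just short of every target: 36 white, 32 blue, 6 black, 22 green, 1 navy, 1 violet, 12 gold, 27 orange, 11 olive — 36 + 32 + 6 + 22 + 1 + 1 + 12 + 27 + 11 = 148 balls.
One more ball must push some color to its target, so 148 + 1 = 149.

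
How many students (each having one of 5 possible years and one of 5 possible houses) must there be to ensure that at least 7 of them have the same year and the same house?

151

There are 5 × 5 = 25 (year, house) combinations acting as pigeonholes.
With 25 × 6 = 150 students we could place exactly 6 in each, with no (year, house) pair reaching 7.
One more forces some (year, house) pair to hold 7, so 150 + 1 = 151.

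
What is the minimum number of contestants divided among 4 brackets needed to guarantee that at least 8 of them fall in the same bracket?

There are 4 brackets acting as pigeonholes.
With 4 × 7 = 28 contestants we could place exactly 7 in each, with no class reaching 8.
One more forces some class to hold 8, so 28 + 1 = 29.

29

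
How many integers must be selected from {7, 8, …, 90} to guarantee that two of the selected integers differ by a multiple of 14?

15

Use the pigeonhole principle on residue classes: group the integers by remainder mod 14; there are 14 residue classes, each nonempty in this range.
Choosing one from each class (14 integers) avoids any shared remainder.
One more choice must repeat a class, so two differ by a multiple of 14. Hence 14 + 1 = 15.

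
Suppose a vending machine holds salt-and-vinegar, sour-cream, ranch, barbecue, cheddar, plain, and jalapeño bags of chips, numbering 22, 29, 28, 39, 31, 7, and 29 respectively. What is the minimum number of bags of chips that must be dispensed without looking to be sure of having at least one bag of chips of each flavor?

The hardest flavor to obtain is plain: we could draw every other bag of chips first — 185 − 7 = 178 bags of chips — without a single plain one.
The next draw must be plain, so 178 + 1 = 179.

179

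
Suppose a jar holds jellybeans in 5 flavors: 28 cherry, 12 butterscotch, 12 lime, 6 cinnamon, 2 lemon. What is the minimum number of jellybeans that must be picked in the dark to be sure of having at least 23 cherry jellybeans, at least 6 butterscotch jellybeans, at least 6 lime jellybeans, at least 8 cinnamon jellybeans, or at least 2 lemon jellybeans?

Each of the 5 flavors has its own threshold; avoid all of them simultaneously.
The worst case stops just short of every target: 22 cherry, 5 butterscotch, 5 lime, all 6 cinnamon, 1 lemon — 22 + 5 + 5 + 6 + 1 = 39 jellybeans.
One more jellybean must push some flavor to its target, so 39 + 1 = 40.

40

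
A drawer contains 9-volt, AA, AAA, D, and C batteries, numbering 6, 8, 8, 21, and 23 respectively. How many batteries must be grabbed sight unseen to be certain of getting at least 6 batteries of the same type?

26

Treat the 5 types as pigeonholes.
The worst case takes 5 batteries of each type without reaching 6 of any: 5 × 5 = 25.
The next battery must bring some type to 6, so 25 + 1 = 26.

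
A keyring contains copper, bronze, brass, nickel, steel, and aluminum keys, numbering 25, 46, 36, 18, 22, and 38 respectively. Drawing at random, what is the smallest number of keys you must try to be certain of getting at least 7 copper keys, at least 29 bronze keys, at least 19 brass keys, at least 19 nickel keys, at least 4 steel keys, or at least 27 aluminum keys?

100

The worst case stops just short of every target: 6 copper, 28 bronze, 18 brass, 18 nickel, 3 steel, 26 aluminum — 6 + 28 + 18 + 18 + 3 + 26 = 99 keys.
One more key must push some type to its target, so 99 + 1 = 100.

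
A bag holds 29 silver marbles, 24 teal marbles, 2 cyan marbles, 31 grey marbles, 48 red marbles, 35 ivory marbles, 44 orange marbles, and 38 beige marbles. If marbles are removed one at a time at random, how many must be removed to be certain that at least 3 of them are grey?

223

The worst case draws every non-grey marble first: 29 + 24 + 2 + 48 + 35 + 44 + 38 = 220.
The next 3 draws are then forced to be grey, giving 220 + 3 = 223.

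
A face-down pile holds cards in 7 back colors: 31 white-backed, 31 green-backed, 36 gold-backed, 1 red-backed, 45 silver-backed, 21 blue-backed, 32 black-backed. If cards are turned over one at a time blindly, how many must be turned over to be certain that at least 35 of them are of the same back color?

185

Treat the 7 back colors as pigeonholes.
In the worst case we take at most 34 of each back color, but all 31 white-backed, all 31 green-backed, all 1 red-backed, all 21 blue-backed, and all 32 black-backed (fewer than 34), giving 31 + 31 + 34 + 1 + 34 + 21 + 32 = 184.
One more card then forces some back color to 35, so 184 + 1 = 185.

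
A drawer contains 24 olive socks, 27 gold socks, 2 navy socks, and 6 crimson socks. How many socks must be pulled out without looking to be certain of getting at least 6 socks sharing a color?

Treat the 4 colors as pigeonholes.
In the worst case we take at most 5 of each color, but all 2 navy (fewer than 5), giving 5 + 5 + 2 + 5 = 17.
One more sock then forces some color to 6, so 17 + 1 = 18.

18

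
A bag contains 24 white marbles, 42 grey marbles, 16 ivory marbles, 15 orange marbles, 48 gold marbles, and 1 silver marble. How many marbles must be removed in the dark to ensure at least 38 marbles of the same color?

In the worst case we take at most 37 of each color, but all 24 white, all 16 ivory, all 15 orange, and all 1 silver (fewer than 37), giving 24 + 37 + 16 + 15 + 37 + 1 = 130.
One more marble then forces some color to 38, so 130 + 1 = 131.

131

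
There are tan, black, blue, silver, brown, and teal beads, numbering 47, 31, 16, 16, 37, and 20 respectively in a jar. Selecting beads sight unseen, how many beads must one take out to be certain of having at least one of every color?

The hardest color to obtain is blue: we could draw every other bead first — 167 − 16 = 151 beads — without a single blue one.
The next draw must be blue, so 151 + 1 = 152.

152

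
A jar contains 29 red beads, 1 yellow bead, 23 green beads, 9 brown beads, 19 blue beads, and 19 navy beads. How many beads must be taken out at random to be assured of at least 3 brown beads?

94

To avoid brown beads as long as possible, exhaust the other 5 colors first.
The worst case draws every non-brown bead first: 29 + 1 + 23 + 19 + 19 = 91.
The next 3 draws are then forced to be brown, giving 91 + 3 = 94.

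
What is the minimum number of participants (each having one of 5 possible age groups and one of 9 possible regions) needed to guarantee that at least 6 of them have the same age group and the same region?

226

There are 5 × 9 = 45 (age group, region) combinations acting as pigeonholes.
With 45 × 5 = 225 participants we could place exactly 5 in each, with no (age group, region) pair reaching 6.
One more forces some (age group, region) pair to hold 6, so 225 + 1 = 226.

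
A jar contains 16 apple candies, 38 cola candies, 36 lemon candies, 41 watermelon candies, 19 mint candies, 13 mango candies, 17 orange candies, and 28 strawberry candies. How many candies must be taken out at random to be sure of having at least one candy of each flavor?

The hardest flavor to obtain is mango: we could draw every other candy first — 208 − 13 = 195 candies — without a single mango one.
The next draw must be mango, so 195 + 1 = 196.

196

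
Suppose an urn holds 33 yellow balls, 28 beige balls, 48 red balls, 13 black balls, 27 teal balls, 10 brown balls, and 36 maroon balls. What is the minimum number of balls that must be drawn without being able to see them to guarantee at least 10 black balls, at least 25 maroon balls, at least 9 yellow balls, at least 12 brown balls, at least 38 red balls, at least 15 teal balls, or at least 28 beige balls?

The worst case stops just short of every target: 8 yellow, 27 beige, 37 red, 9 black, 14 teal, all 10 brown, 24 maroon — 8 + 27 + 37 + 9 + 14 + 10 + 24 = 129 balls.
One more ball must push some color to its target, so 129 + 1 = 130.

130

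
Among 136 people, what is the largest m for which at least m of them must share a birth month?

There are 12 months of the year, which serve as the pigeonholes.
If each of the 12 months of the year held at most 11, the total would be at most 12 × 11 = 132 < 136, a contradiction.
So at least one holds ⌈136/12⌉ = 12.

12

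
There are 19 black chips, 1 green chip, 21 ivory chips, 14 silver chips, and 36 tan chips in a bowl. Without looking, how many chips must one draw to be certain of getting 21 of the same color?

In the worst case we take at most 20 of each color, but all 19 black, all 1 green, and all 14 silver (fewer than 20), giving 19 + 1 + 20 + 14 + 20 = 74.
One more chip then forces some color to 21, so 74 + 1 = 75.

75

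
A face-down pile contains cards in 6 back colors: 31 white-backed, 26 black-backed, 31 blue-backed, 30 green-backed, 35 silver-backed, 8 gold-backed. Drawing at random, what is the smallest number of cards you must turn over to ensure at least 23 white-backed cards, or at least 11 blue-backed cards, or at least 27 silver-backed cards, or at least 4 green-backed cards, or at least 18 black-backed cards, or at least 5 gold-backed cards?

83

The worst case stops just short of every target: 22 white-backed, 17 black-backed, 10 blue-backed, 3 green-backed, 26 silver-backed, 4 gold-backed — 22 + 17 + 10 + 3 + 26 + 4 = 82 cards.
One more card must push some back color to its target, so 82 + 1 = 83.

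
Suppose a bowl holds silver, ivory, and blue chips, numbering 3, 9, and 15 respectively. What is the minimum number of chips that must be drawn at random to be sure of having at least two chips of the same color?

4

The worst case takes 1 chip of each color without reaching 2 of any: 3 × 1 = 3.
The next chip must bring some color to 2, so 3 + 1 = 4.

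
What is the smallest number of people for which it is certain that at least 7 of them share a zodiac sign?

73

There are 12 zodiac signs acting as pigeonholes.
With 12 × 6 = 72 people we could place exactly 6 in each, with no class reaching 7.
One more forces some class to hold 7, so 72 + 1 = 73.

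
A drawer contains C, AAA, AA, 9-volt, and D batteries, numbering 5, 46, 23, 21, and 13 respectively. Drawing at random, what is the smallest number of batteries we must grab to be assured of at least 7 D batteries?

To avoid D batteries as long as possible, exhaust the other 4 types first.
The worst case draws every non-D battery first: 5 + 46 + 23 + 21 = 95.
The next 7 draws are then forced to be D, giving 95 + 7 = 102.

102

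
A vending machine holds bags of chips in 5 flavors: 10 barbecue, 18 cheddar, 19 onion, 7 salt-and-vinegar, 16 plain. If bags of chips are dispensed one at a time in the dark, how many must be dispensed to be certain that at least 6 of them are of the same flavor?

26

The worst case takes 5 bags of chips of each flavor without reaching 6 of any: 5 × 5 = 25.
The next bag of chips must bring some flavor to 6, so 25 + 1 = 26.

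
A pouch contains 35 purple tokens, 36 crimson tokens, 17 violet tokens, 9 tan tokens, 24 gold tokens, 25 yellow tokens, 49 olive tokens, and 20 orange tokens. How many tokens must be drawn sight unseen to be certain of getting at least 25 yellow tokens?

The worst case draws every non-yellow token first: 35 + 36 + 17 + 9 + 24 + 49 + 20 = 190.
The next 25 draws are then forced to be yellow, giving 190 + 25 = 215.

215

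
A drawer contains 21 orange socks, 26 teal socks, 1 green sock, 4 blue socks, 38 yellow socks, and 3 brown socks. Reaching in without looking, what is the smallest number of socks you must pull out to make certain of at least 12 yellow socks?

67

To avoid yellow socks as long as possible, exhaust the other 5 colors first.
The worst case draws every non-yellow sock first: 21 + 26 + 1 + 4 + 3 = 55.
The next 12 draws are then forced to be yellow, giving 55 + 12 = 67.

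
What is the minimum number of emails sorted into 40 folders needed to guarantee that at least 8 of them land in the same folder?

There are 40 folders acting as pigeonholes.
With 40 × 7 = 280 emails we could place exactly 7 in each, with no class reaching 8.
One more forces some class to hold 8, so 280 + 1 = 281.

281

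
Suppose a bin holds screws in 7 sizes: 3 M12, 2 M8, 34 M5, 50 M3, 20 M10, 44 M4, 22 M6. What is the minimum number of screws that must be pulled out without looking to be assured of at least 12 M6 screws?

165

To avoid M6 screws as long as possible, exhaust the other 6 sizes first.
The worst case draws every non-M6 screw first: 3 + 2 + 34 + 50 + 20 + 44 = 153.
The next 12 draws are then forced to be M6, giving 153 + 12 = 165.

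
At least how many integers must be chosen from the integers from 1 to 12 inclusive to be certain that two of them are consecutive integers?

Partition {1, …, 12} into 6 pairs: {1,2}, {3,4}, …, {11,12}.
Choosing 6 integers — say the 6 even numbers 2, 4, …, 12 — takes one from each pair and avoids the property.
Choosing 7 forces two into the same pair by pigeonhole, and those are consecutive. So 7.

7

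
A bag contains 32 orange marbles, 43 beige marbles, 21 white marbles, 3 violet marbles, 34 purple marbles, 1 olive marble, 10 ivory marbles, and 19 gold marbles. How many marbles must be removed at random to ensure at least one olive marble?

163

To avoid olive marbles as long as possible, exhaust the other 7 colors first.
The worst case draws every non-olive marble first: 32 + 43 + 21 + 3 + 34 + 10 + 19 = 162.
The next draw is then forced to be olive, giving 162 + 1 = 163.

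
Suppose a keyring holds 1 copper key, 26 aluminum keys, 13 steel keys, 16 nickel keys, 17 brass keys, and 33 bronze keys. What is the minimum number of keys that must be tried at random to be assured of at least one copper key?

106

To avoid copper keys as long as possible, exhaust the other 5 types first.
The worst case draws every non-copper key first: 26 + 13 + 16 + 17 + 33 = 105.
The next draw is then forced to be copper, giving 105 + 1 = 106.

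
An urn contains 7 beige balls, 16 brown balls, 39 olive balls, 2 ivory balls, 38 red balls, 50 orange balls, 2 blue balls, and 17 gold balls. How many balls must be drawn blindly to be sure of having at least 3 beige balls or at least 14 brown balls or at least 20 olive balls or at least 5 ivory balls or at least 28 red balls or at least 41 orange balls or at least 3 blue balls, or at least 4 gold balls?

The worst case stops just short of every target: 2 beige, 13 brown, 19 olive, all 2 ivory, 27 red, 40 orange, 2 blue, 3 gold — 2 + 13 + 19 + 2 + 27 + 40 + 2 + 3 = 108 balls.
One more ball must push some color to its target, so 108 + 1 = 109.

109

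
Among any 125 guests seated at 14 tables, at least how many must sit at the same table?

9

The 125 guests fall into 14 tables.
If each of the 14 tables held at most 8, the total would be at most 14 × 8 = 112 < 125, a contradiction.
So at least one holds ⌈125/14⌉ = 9.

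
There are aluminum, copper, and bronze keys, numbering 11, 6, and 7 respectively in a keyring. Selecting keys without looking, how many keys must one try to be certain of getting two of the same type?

4

The worst case takes 1 key of each type without reaching 2 of any: 3 × 1 = 3.
The next key must bring some type to 2, so 3 + 1 = 4.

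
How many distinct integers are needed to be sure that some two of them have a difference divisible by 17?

18

Two integers differ by a multiple of 17 exactly when they share a remainder mod 17.
There are 17 residue classes mod 17, so 17 integers can all lie in distinct classes.
One more integer must repeat a residue, giving a difference divisible by 17. So n = 17 + 1 = 18.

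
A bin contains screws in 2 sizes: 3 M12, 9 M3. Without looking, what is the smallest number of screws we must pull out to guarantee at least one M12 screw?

To avoid M12 screws as long as possible, exhaust the other 1 size first.
The worst case draws every non-M12 screw first: 9.
The next draw is then forced to be M12, giving 9 + 1 = 10.

10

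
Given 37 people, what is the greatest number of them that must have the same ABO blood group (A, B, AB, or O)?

10

There are 4 ABO blood groups, which serve as the pigeonholes.
If each of the 4 ABO blood groups held at most 9, the total would be at most 4 × 9 = 36 < 37, a contradiction.
So at least one holds ⌈37/4⌉ = 10.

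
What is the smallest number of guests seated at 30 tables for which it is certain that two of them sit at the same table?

There are 30 tables acting as pigeonholes.
With 30 guests we could place one in each, avoiding any repeat.
One more forces some class to hold 2, so 30 + 1 = 31.

31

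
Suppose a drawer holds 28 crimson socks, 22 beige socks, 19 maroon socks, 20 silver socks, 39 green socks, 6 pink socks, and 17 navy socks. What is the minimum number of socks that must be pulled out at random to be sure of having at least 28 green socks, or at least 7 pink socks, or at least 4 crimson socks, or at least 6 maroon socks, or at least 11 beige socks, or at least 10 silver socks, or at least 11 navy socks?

71

The worst case stops just short of every target: 3 crimson, 10 beige, 5 maroon, 9 silver, 27 green, 6 pink, 10 navy — 3 + 10 + 5 + 9 + 27 + 6 + 10 = 70 socks.
One more sock must push some color to its target, so 70 + 1 = 71.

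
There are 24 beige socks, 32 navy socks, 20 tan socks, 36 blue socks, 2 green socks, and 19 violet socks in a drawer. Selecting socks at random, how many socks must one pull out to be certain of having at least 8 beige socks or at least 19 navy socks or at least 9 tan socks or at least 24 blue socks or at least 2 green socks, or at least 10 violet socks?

67

Each of the 6 colors has its own threshold; avoid all of them simultaneously.
The worst case stops just short of every target: 7 beige, 18 navy, 8 tan, 23 blue, 1 green, 9 violet — 7 + 18 + 8 + 23 + 1 + 9 = 66 socks.
One more sock must push some color to its target, so 66 + 1 = 67.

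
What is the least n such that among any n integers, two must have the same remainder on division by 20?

Two integers differ by a multiple of 20 exactly when they share a remainder mod 20.
There are 20 residue classes mod 20, so 20 integers can all lie in distinct classes.
One more integer must repeat a residue, giving a difference divisible by 20. So n = 20 + 1 = 21.

21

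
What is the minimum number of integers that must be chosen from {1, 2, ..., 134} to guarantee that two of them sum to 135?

68

Partition {1, …, 134} into 67 pairs: {1,134}, {2,133}, …, {67,68}.
Choosing 67 integers — say the integers 1 through 67 — takes one from each pair and avoids the property.
Choosing 68 forces two into the same pair by pigeonhole, and those sum to 135. So 68.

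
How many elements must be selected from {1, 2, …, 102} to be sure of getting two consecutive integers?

52

Partition {1, …, 102} into 51 pairs: {1,2}, {3,4}, …, {101,102}.
Choosing 51 integers — say the 51 even numbers 2, 4, …, 102 — takes one from each pair and avoids the property.
Choosing 52 forces two into the same pair by pigeonhole, and those are consecutive. So 52.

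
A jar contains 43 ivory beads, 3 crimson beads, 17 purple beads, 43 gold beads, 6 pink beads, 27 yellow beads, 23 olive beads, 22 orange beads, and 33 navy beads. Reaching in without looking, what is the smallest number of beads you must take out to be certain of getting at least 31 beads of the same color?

Treat the 9 colors as pigeonholes.
In the worst case we take at most 30 of each color, but all 3 crimson, all 17 purple, all 6 pink, all 27 yellow, all 23 olive, and all 22 orange (fewer than 30), giving 30 + 3 + 17 + 30 + 6 + 27 + 23 + 22 + 30 = 188.
One more bead then forces some color to 31, so 188 + 1 = 189.

189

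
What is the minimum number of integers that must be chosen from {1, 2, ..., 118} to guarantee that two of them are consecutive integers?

60

Partition {1, …, 118} into 59 pairs: {1,2}, {3,4}, …, {117,118}.
Choosing 59 integers — say the 59 even numbers 2, 4, …, 118 — takes one from each pair and avoids the property.
Choosing 60 forces two into the same pair by pigeonhole, and those are consecutive. So 60.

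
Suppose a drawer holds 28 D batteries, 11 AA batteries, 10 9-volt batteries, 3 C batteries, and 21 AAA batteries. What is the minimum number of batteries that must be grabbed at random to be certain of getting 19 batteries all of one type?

61

In the worst case we take at most 18 of each type, but all 11 AA, all 10 9-volt, and all 3 C (fewer than 18), giving 18 + 11 + 10 + 3 + 18 = 60.
One more battery then forces some type to 19, so 60 + 1 = 61.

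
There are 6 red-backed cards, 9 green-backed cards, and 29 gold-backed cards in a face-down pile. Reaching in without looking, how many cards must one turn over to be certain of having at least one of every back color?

The hardest back color to obtain is red-backed: we could draw every other card first — 44 − 6 = 38 cards — without a single red-backed one.
The next draw must be red-backed, so 38 + 1 = 39.

39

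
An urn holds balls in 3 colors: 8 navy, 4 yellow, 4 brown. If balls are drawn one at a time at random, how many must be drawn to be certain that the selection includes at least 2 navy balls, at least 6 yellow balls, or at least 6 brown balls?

10

The worst case stops just short of every target: 1 navy, all 4 yellow, all 4 brown — 1 + 4 + 4 = 9 balls.
One more ball must push some color to its target, so 9 + 1 = 10.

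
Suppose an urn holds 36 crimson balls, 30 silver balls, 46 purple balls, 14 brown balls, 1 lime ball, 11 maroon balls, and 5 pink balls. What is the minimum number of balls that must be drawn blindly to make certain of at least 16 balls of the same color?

77

Treat the 7 colors as pigeonholes.
In the worst case we take at most 15 of each color, but all 14 brown, all 1 lime, all 11 maroon, and all 5 pink (fewer than 15), giving 15 + 15 + 15 + 14 + 1 + 11 + 5 = 76.
One more ball then forces some color to 16, so 76 + 1 = 77.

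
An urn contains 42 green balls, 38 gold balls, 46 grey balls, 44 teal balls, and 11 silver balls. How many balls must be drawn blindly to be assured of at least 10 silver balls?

To avoid silver balls as long as possible, exhaust the other 4 colors first.
The worst case draws every non-silver ball first: 42 + 38 + 46 + 44 = 170.
The next 10 draws are then forced to be silver, giving 170 + 10 = 180.

180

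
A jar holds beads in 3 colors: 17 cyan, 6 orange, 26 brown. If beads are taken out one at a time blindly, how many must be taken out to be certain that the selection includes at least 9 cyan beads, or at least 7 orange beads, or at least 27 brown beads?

41

Each of the 3 colors has its own threshold; avoid all of them simultaneously.
The worst case stops just short of every target: 8 cyan, 6 orange, 26 brown — 8 + 6 + 26 = 40 beads.
One more bead must push some color to its target, so 40 + 1 = 41.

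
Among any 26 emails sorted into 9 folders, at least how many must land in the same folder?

3

The 26 emails fall into 9 folders.
If each of the 9 folders held at most 2, the total would be at most 9 × 2 = 18 < 26, a contradiction.
So at least one holds ⌈26/9⌉ = 3.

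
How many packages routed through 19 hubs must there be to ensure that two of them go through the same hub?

20

There are 19 hubs acting as pigeonholes.
With 19 packages we could place one in each, avoiding any repeat.
One more forces some class to hold 2, so 19 + 1 = 20.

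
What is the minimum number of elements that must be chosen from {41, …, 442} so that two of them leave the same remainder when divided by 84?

85

Use the pigeonhole principle on residue classes: group the integers by remainder mod 84; there are 84 residue classes, each nonempty in this range.
Choosing one from each class (84 integers) avoids any shared remainder.
One more choice must repeat a class, so two differ by a multiple of 84. Hence 84 + 1 = 85.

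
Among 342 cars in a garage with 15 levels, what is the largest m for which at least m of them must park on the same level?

23

The 342 cars fall into 15 levels.
If each of the 15 levels held at most 22, the total would be at most 15 × 22 = 330 < 342, a contradiction.
So at least one holds ⌈342/15⌉ = 23.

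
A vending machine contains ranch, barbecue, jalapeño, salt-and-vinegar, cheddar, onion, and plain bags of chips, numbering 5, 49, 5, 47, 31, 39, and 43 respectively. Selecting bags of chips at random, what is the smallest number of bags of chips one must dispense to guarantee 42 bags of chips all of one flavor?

Treat the 7 flavors as pigeonholes.
In the worst case we take at most 41 of each flavor, but all 5 ranch, all 5 jalapeño, all 31 cheddar, and all 39 onion (fewer than 41), giving 5 + 41 + 5 + 41 + 31 + 39 + 41 = 203.
One more bag of chips then forces some flavor to 42, so 203 + 1 = 204.

204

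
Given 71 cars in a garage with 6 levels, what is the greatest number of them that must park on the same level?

12

The 71 cars fall into 6 levels.
If each of the 6 levels held at most 11, the total would be at most 6 × 11 = 66 < 71, a contradiction.
So at least one holds ⌈71/6⌉ = 12.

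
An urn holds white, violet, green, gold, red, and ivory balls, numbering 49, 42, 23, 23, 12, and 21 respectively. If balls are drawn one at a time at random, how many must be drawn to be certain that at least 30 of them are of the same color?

In the worst case we take at most 29 of each color, but all 23 green, all 23 gold, all 12 red, and all 21 ivory (fewer than 29), giving 29 + 29 + 23 + 23 + 12 + 21 = 137.
One more ball then forces some color to 30, so 137 + 1 = 138.

138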